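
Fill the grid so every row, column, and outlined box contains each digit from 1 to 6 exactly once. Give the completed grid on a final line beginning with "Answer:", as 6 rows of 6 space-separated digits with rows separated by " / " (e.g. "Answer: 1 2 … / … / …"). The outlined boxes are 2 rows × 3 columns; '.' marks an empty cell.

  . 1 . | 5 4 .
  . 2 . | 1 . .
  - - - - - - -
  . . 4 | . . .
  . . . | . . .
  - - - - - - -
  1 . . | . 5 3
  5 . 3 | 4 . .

Step 1. [r2c6∈{6}] r2c6 is down to just 6, so r2c6=6.
Step 2. [r4c3∈{1,2,5,6}] across col 3, 1 lands solely at r4c3, so r4c3=1.
Step 3. [r6c2∈{6}] r6c2 has the single candidate 6, so r6c2=6.
Step 4. [r1c1∈{3,6}] across row 1, 3 lands solely at r1c1, so r1c1=3.
Step 5. [r1c6∈{2}] r1c6's peers cover all but 2. So r1c6=2.
Step 6. [r6c5∈{1,2}] in row 6, 2 fits only at r6c5, so r6c5=2.
Step 7. [r3c5∈{1,3,6}] in col 5, 1 fits only at r3c5, so r3c5=1.
Step 8. [r4c5∈{3,6}] 6 has one home in col 5: r4c5, so r4c5=6.
Step 9. [r3c6∈{5}] r3c6's peers cover all but 5, so r3c6=5.
Step 10. [r3c2∈{3}] r3c2's peers cover all but 3 ⇒ r3c2=3.
Step 11. [r4c1∈{2}] only 2 remains possible at r4c1. So r4c1=2.
Step 12. [r5c3∈{2}] only 2 remains possible at r5c3 ⇒ r5c3=2.
Step 13. [r2c3∈{5}] r2c3 is down to just 5, so r2c3=5.
Step 14. [r2c5∈{3}] r2c5 is down to just 3. So r2c5=3.
Step 15. [r4c6∈{4}] nothing but 4 survives at r4c6. So r4c6=4.
Step 16. [r3c1∈{6}] r3c1 has the single candidate 6 ⇒ r3c1=6.
Step 17. [r4c4∈{3}] only 3 remains possible at r4c4. So r4c4=3.
Step 18. [r2c1∈{4}] nothing but 4 survives at r2c1 ⇒ r2c1=4.
Step 19. [r5c4∈{6}] r5c4's peers cover all but 6 ⇒ r5c4=6.
Step 20. [r4c2∈{5}] r4c2's peers cover all but 5, so r4c2=5.
Step 21. [r5c2∈{4}] r5c2 has the single candidate 4 ⇒ r5c2=4.
Step 22. [r6c6∈{1}] nothing but 1 survives at r6c6. So r6c6=1.
Step 23. [r3c4∈{2}] only 2 remains possible at r3c4. So r3c4=2.
Step 24. [r1c3∈{6}] r1c3 is down to just 6. So r1c3=6.

Answer: 3 1 6 5 4 2 / 4 2 5 1 3 6 / 6 3 4 2 1 5 / 2 5 1 3 6 4 / 1 4 2 6 5 3 / 5 6 3 4 2 1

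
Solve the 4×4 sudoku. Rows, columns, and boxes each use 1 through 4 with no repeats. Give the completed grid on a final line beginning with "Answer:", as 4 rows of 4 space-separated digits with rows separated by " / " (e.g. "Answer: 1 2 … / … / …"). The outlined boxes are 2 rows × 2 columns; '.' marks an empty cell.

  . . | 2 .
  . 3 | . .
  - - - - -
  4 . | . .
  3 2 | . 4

Step 1. [r2c4∈{1}] r2c4's peers cover all but 1, so r2c4=1.
Step 2. [r3c2∈{1}] nothing but 1 survives at r3c2. So r3c2=1.
Step 3. [r3c4∈{2,3}] in row 3, 2 fits only at r3c4, so r3c4=2.
Step 4. [r1c2∈{4}] only 4 remains possible at r1c2. So r1c2=4.
Step 5. [r4c3∈{1}] r4c3 is down to just 1, so r4c3=1.
Step 6. [r2c3∈{4}] r2c3's peers cover all but 4. So r2c3=4.
Step 7. [r1c4∈{3}] r1c4 is down to just 3, so r1c4=3.
Step 8. [r1c1∈{1}] nothing but 1 survives at r1c1. So r1c1=1.
Step 9. [r2c1∈{2}] r2c1 has the single candidate 2. So r2c1=2.
Step 10. [r3c3∈{3}] only 3 remains possible at r3c3, so r3c3=3.

Answer: 1 4 2 3 / 2 3 4 1 / 4 1 3 2 / 3 2 1 4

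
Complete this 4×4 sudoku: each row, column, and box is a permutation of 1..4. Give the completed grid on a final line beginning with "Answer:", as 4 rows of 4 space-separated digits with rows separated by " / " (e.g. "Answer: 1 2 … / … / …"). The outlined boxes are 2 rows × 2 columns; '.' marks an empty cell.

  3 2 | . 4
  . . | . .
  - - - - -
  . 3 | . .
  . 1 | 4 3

Step 1. [r2c1∈{1,4}] in col 1, 1 fits only at r2c1 ⇒ r2c1=1.
Step 2. [r3c4∈{1,2}] r3c4 is the only open cell in col 4 admitting 1 ⇒ r3c4=1.
Step 3. [r3c3∈{2}] r3c3's peers cover all but 2. So r3c3=2.
Step 4. [r2c2∈{4}] r2c2 has the single candidate 4 ⇒ r2c2=4.
Step 5. [r3c1∈{4}] r3c1 is down to just 4 ⇒ r3c1=4.
Step 6. [r2c4∈{2}] only 2 remains possible at r2c4, so r2c4=2.
Step 7. [r4c1∈{2}] r4c1's peers cover all but 2, so r4c1=2.
Step 8. [r1c3∈{1}] r1c3 has the single candidate 1. So r1c3=1.
Step 9. [r2c3∈{3}] nothing but 3 survives at r2c3, so r2c3=3.

Answer: 3 2 1 4 / 1 4 3 2 / 4 3 2 1 / 2 1 4 3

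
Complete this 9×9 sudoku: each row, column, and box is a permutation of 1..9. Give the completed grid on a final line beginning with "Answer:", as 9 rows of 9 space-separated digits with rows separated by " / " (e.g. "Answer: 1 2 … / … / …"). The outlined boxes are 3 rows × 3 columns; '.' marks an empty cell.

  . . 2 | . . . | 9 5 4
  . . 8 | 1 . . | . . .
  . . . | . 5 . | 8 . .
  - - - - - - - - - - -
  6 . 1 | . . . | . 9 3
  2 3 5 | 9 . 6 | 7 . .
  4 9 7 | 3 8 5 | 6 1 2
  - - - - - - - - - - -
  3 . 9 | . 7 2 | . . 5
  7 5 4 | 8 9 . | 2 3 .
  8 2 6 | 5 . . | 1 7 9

Step 1. [r7c4∈{4,6}] box 8 places 6 nowhere but r7c4, so r7c4=6.
Step 2. [r1c4∈{7}] r1c4's peers cover all but 7. So r1c4=7.
Step 3. [r3c9∈{1,6,7}] in col 9, 1 fits only at r3c9, so r3c9=1.
Step 4. [r3c2∈{4,6,7}] row 3 places 7 nowhere but r3c2. So r3c2=7.
Step 5. [r2c2∈{4,6}] r2c2 is the only open cell in col 2 admitting 4, so r2c2=4.
Step 6. [r3c8∈{2,6}] across row 3, 6 lands solely at r3c8. So r3c8=6.
Step 7. [r2c5∈{2,3,6}] in row 2, 6 fits only at r2c5, so r2c5=6.
Step 8. [r1c5∈{3}] r1c5 is down to just 3, so r1c5=3.
Step 9. [r9c5∈{4}] nothing but 4 survives at r9c5 ⇒ r9c5=4.
Step 10. [r5c8∈{4,8}] r5c8 is the only open cell in row 5 admitting 4, so r5c8=4.
Step 11. [r2c6∈{9}] nothing but 9 survives at r2c6. So r2c6=9.
Step 12. [r3c4∈{2,4}] row 3 places 2 nowhere but r3c4 ⇒ r3c4=2.
Step 13. [r4c4∈{4}] only 4 remains possible at r4c4 ⇒ r4c4=4.
Step 14. [r7c2∈{1}] nothing but 1 survives at r7c2 ⇒ r7c2=1.
Step 15. [r1c6∈{8}] only 8 remains possible at r1c6. So r1c6=8.
Step 16. [r2c7∈{3}] r2c7's peers cover all but 3. So r2c7=3.
Step 17. [r9c6∈{3}] r9c6 has the single candidate 3. So r9c6=3.
Step 18. [r7c8∈{8}] nothing but 8 survives at r7c8 ⇒ r7c8=8.
Step 19. [r1c2∈{6}] r1c2 is down to just 6 ⇒ r1c2=6.
Step 20. [r5c5∈{1}] only 1 remains possible at r5c5 ⇒ r5c5=1.
Step 21. [r3c6∈{4}] r3c6 is down to just 4, so r3c6=4.
Step 22. [r5c9∈{8}] r5c9's peers cover all but 8. So r5c9=8.
Step 23. [r4c6∈{7}] r4c6's peers cover all but 7 ⇒ r4c6=7.
Step 24. [r8c6∈{1}] r8c6 has the single candidate 1, so r8c6=1.
Step 25. [r3c3∈{3}] r3c3 has the single candidate 3. So r3c3=3.
Step 26. [r2c1∈{5}] r2c1's peers cover all but 5, so r2c1=5.
Step 27. [r3c1∈{9}] r3c1 is down to just 9, so r3c1=9.
Step 28. [r7c7∈{4}] r7c7 has the single candidate 4 ⇒ r7c7=4.
Step 29. [r4c5∈{2}] r4c5 has the single candidate 2, so r4c5=2.
Step 30. [r2c8∈{2}] nothing but 2 survives at r2c8, so r2c8=2.
Step 31. [r1c1∈{1}] r1c1 has the single candidate 1, so r1c1=1.
Step 32. [r4c2∈{8}] r4c2 is down to just 8 ⇒ r4c2=8.
Step 33. [r4c7∈{5}] only 5 remains possible at r4c7, so r4c7=5.
Step 34. [r2c9∈{7}] r2c9 is down to just 7. So r2c9=7.
Step 35. [r8c9∈{6}] r8c9 is down to just 6, so r8c9=6.

Answer: 1 6 2 7 3 8 9 5 4 / 5 4 8 1 6 9 3 2 7 / 9 7 3 2 5 4 8 6 1 / 6 8 1 4 2 7 5 9 3 / 2 3 5 9 1 6 7 4 8 / 4 9 7 3 8 5 6 1 2 / 3 1 9 6 7 2 4 8 5 / 7 5 4 8 9 1 2 3 6 / 8 2 6 5 4 3 1 7 9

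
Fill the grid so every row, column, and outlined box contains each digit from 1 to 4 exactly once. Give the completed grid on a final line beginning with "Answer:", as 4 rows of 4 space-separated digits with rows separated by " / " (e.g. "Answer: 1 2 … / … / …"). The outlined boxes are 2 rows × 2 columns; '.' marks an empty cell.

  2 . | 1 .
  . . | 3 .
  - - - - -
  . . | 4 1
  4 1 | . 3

Step 1. [r1c2∈{3,4}] in row 1, 3 fits only at r1c2 ⇒ r1c2=3.
Step 2. [r2c4∈{2,4}] r2c4 is the only open cell in row 2 admitting 2. So r2c4=2.
Step 3. [r2c2∈{4}] r2c2 has the single candidate 4. So r2c2=4.
Step 4. [r2c1∈{1}] r2c1 is down to just 1. So r2c1=1.
Step 5. [r3c1∈{3}] r3c1 is down to just 3. So r3c1=3.
Step 6. [r4c3∈{2}] r4c3 has the single candidate 2 ⇒ r4c3=2.
Step 7. [r1c4∈{4}] r1c4's peers cover all but 4 ⇒ r1c4=4.
Step 8. [r3c2∈{2}] r3c2 is down to just 2 ⇒ r3c2=2.

Answer: 2 3 1 4 / 1 4 3 2 / 3 2 4 1 / 4 1 2 3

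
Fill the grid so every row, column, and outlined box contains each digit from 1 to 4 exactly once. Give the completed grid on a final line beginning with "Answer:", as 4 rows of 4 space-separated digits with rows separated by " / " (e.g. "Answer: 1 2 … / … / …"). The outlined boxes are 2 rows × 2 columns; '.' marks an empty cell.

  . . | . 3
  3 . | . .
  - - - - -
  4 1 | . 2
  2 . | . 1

Step 1. [r2c4∈{4}] r2c4 is down to just 4 ⇒ r2c4=4.
Step 2. [r2c2∈{2}] r2c2 has the single candidate 2 ⇒ r2c2=2.
Step 3. [r4c3∈{3,4}] row 4 places 4 nowhere but r4c3. So r4c3=4.
Step 4. [r2c3∈{1}] r2c3 has the single candidate 1, so r2c3=1.
Step 5. [r4c2∈{3}] only 3 remains possible at r4c2, so r4c2=3.
Step 6. [r1c2∈{4}] only 4 remains possible at r1c2. So r1c2=4.
Step 7. [r1c1∈{1}] r1c1 has the single candidate 1, so r1c1=1.
Step 8. [r1c3∈{2}] r1c3's peers cover all but 2 ⇒ r1c3=2.
Step 9. [r3c3∈{3}] r3c3 has the single candidate 3. So r3c3=3.

Answer: 1 4 2 3 / 3 2 1 4 / 4 1 3 2 / 2 3 4 1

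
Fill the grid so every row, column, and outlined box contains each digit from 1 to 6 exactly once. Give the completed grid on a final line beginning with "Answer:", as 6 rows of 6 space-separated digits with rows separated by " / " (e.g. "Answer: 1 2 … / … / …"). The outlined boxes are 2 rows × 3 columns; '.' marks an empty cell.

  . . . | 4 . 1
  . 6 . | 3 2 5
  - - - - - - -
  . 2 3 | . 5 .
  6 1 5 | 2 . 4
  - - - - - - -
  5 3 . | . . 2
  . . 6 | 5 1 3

Step 1. [r6c2∈{4}] r6c2 is down to just 4 ⇒ r6c2=4.
Step 2. [r5c4∈{6}] r5c4 is down to just 6. So r5c4=6.
Step 3. [r2c3∈{1,4}] r2c3 is the only open cell in col 3 admitting 4 ⇒ r2c3=4.
Step 4. [r1c3∈{2}] r1c3 has the single candidate 2 ⇒ r1c3=2.
Step 5. [r5c5∈{4}] r5c5 has the single candidate 4. So r5c5=4.
Step 6. [r3c1∈{4}] only 4 remains possible at r3c1 ⇒ r3c1=4.
Step 7. [r1c2∈{5}] r1c2 is down to just 5 ⇒ r1c2=5.
Step 8. [r3c4∈{1}] only 1 remains possible at r3c4, so r3c4=1.
Step 9. [r1c1∈{3}] r1c1's peers cover all but 3. So r1c1=3.
Step 10. [r5c3∈{1}] nothing but 1 survives at r5c3. So r5c3=1.
Step 11. [r2c1∈{1}] only 1 remains possible at r2c1. So r2c1=1.
Step 12. [r3c6∈{6}] nothing but 6 survives at r3c6, so r3c6=6.
Step 13. [r6c1∈{2}] only 2 remains possible at r6c1, so r6c1=2.
Step 14. [r1c5∈{6}] only 6 remains possible at r1c5 ⇒ r1c5=6.
Step 15. [r4c5∈{3}] r4c5's peers cover all but 3 ⇒ r4c5=3.

Answer: 3 5 2 4 6 1 / 1 6 4 3 2 5 / 4 2 3 1 5 6 / 6 1 5 2 3 4 / 5 3 1 6 4 2 / 2 4 6 5 1 3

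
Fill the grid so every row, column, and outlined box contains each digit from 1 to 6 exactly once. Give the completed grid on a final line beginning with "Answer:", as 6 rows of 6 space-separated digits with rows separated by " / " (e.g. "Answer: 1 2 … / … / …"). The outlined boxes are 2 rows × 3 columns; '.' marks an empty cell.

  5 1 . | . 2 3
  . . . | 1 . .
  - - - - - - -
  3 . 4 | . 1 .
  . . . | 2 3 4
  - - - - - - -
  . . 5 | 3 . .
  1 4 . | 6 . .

Step 1. [r2c5∈{4,5,6}] in col 5, 6 fits only at r2c5. So r2c5=6.
Step 2. [r4c1∈{6}] r4c1 has the single candidate 6. So r4c1=6.
Step 3. [r5c1∈{2}] r5c1 is down to just 2. So r5c1=2.
Step 4. [r3c4∈{5}] r3c4 has the single candidate 5 ⇒ r3c4=5.
Step 5. [r2c3∈{2,3}] across col 3, 2 lands solely at r2c3 ⇒ r2c3=2.
Step 6. [r6c6∈{2,5}] across row 6, 2 lands solely at r6c6, so r6c6=2.
Step 7. [r5c6∈{1}] nothing but 1 survives at r5c6 ⇒ r5c6=1.
Step 8. [r2c1∈{4}] only 4 remains possible at r2c1 ⇒ r2c1=4.
Step 9. [r4c3∈{1}] r4c3 is down to just 1, so r4c3=1.
Step 10. [r5c2∈{6}] nothing but 6 survives at r5c2 ⇒ r5c2=6.
Step 11. [r1c4∈{4}] r1c4's peers cover all but 4 ⇒ r1c4=4.
Step 12. [r6c5∈{5}] r6c5's peers cover all but 5. So r6c5=5.
Step 13. [r2c6∈{5}] r2c6 has the single candidate 5 ⇒ r2c6=5.
Step 14. [r2c2∈{3}] r2c2's peers cover all but 3. So r2c2=3.
Step 15. [r3c2∈{2}] r3c2's peers cover all but 2. So r3c2=2.
Step 16. [r3c6∈{6}] nothing but 6 survives at r3c6. So r3c6=6.
Step 17. [r5c5∈{4}] nothing but 4 survives at r5c5. So r5c5=4.
Step 18. [r6c3∈{3}] nothing but 3 survives at r6c3 ⇒ r6c3=3.
Step 19. [r4c2∈{5}] nothing but 5 survives at r4c2 ⇒ r4c2=5.
Step 20. [r1c3∈{6}] only 6 remains possible at r1c3. So r1c3=6.

Answer: 5 1 6 4 2 3 / 4 3 2 1 6 5 / 3 2 4 5 1 6 / 6 5 1 2 3 4 / 2 6 5 3 4 1 / 1 4 3 6 5 2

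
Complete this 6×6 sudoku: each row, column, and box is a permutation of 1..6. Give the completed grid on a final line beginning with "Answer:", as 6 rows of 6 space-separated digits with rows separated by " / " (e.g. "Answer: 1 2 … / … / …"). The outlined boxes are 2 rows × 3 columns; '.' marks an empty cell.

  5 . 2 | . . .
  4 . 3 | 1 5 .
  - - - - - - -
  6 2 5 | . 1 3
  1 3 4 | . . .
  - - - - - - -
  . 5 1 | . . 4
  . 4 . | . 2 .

Step 1. [r1c6∈{6}] nothing but 6 survives at r1c6. So r1c6=6.
Step 2. [r4c4∈{2,5,6}] in col 4, 2 fits only at r4c4. So r4c4=2.
Step 3. [r6c4∈{3,5,6}] in col 4, 5 fits only at r6c4, so r6c4=5.
Step 4. [r1c5∈{3,4}] in col 5, 4 fits only at r1c5 ⇒ r1c5=4.
Step 5. [r5c5∈{3,6}] in col 5, 3 fits only at r5c5. So r5c5=3.
Step 6. [r4c5∈{6}] r4c5 has the single candidate 6. So r4c5=6.
Step 7. [r1c2∈{1}] r1c2's peers cover all but 1. So r1c2=1.
Step 8. [r4c6∈{5}] nothing but 5 survives at r4c6 ⇒ r4c6=5.
Step 9. [r6c6∈{1}] nothing but 1 survives at r6c6 ⇒ r6c6=1.
Step 10. [r5c1∈{2}] r5c1 has the single candidate 2. So r5c1=2.
Step 11. [r6c1∈{3}] only 3 remains possible at r6c1, so r6c1=3.
Step 12. [r2c6∈{2}] only 2 remains possible at r2c6, so r2c6=2.
Step 13. [r1c4∈{3}] r1c4 is down to just 3 ⇒ r1c4=3.
Step 14. [r5c4∈{6}] r5c4 has the single candidate 6. So r5c4=6.
Step 15. [r3c4∈{4}] r3c4 has the single candidate 4. So r3c4=4.
Step 16. [r6c3∈{6}] r6c3's peers cover all but 6 ⇒ r6c3=6.
Step 17. [r2c2∈{6}] nothing but 6 survives at r2c2, so r2c2=6.

Answer: 5 1 2 3 4 6 / 4 6 3 1 5 2 / 6 2 5 4 1 3 / 1 3 4 2 6 5 / 2 5 1 6 3 4 / 3 4 6 5 2 1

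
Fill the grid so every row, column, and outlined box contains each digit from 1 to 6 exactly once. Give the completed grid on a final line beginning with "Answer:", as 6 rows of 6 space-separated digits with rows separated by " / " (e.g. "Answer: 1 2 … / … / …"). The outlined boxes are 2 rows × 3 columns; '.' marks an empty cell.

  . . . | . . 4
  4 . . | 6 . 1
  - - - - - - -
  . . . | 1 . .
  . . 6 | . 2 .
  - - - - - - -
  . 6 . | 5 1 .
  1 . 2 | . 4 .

Step 1. [r5c1∈{3}] only 3 remains possible at r5c1. So r5c1=3.
Step 2. [r4c1∈{5}] r4c1 is down to just 5 ⇒ r4c1=5.
Step 3. [r2c2∈{2,3,5}] across row 2, 2 lands solely at r2c2 ⇒ r2c2=2.
Step 4. [r4c6∈{3}] nothing but 3 survives at r4c6. So r4c6=3.
Step 5. [r1c3∈{1,3,5}] in col 3, 1 fits only at r1c3 ⇒ r1c3=1.
Step 6. [r2c3∈{3,5}] col 3 places 5 nowhere but r2c3. So r2c3=5.
Step 7. [r1c2∈{3}] r1c2's peers cover all but 3. So r1c2=3.
Step 8. [r3c2∈{4}] nothing but 4 survives at r3c2 ⇒ r3c2=4.
Step 9. [r3c6∈{5,6}] col 6 places 5 nowhere but r3c6 ⇒ r3c6=5.
Step 10. [r1c5∈{5}] nothing but 5 survives at r1c5 ⇒ r1c5=5.
Step 11. [r5c6∈{2}] r5c6 has the single candidate 2 ⇒ r5c6=2.
Step 12. [r4c2∈{1}] only 1 remains possible at r4c2. So r4c2=1.
Step 13. [r2c5∈{3}] only 3 remains possible at r2c5 ⇒ r2c5=3.
Step 14. [r4c4∈{4}] only 4 remains possible at r4c4. So r4c4=4.
Step 15. [r3c5∈{6}] r3c5's peers cover all but 6. So r3c5=6.
Step 16. [r1c1∈{6}] nothing but 6 survives at r1c1 ⇒ r1c1=6.
Step 17. [r3c1∈{2}] r3c1 has the single candidate 2. So r3c1=2.
Step 18. [r6c4∈{3}] only 3 remains possible at r6c4, so r6c4=3.
Step 19. [r6c6∈{6}] r6c6's peers cover all but 6. So r6c6=6.
Step 20. [r3c3∈{3}] only 3 remains possible at r3c3, so r3c3=3.
Step 21. [r6c2∈{5}] r6c2's peers cover all but 5. So r6c2=5.
Step 22. [r1c4∈{2}] nothing but 2 survives at r1c4 ⇒ r1c4=2.
Step 23. [r5c3∈{4}] r5c3's peers cover all but 4 ⇒ r5c3=4.

Answer: 6 3 1 2 5 4 / 4 2 5 6 3 1 / 2 4 3 1 6 5 / 5 1 6 4 2 3 / 3 6 4 5 1 2 / 1 5 2 3 4 6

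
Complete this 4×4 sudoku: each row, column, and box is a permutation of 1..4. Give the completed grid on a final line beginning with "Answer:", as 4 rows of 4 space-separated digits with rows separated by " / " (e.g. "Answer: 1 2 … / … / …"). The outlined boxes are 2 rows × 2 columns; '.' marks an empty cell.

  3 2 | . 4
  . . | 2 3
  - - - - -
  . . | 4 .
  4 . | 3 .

Step 1. [r4c2∈{1}] only 1 remains possible at r4c2 ⇒ r4c2=1.
Step 2. [r3c4∈{1,2}] r3c4 is the only open cell in row 3 admitting 1, so r3c4=1.
Step 3. [r3c1∈{2}] r3c1 has the single candidate 2, so r3c1=2.
Step 4. [r2c2∈{4}] r2c2's peers cover all but 4. So r2c2=4.
Step 5. [r3c2∈{3}] r3c2 is down to just 3 ⇒ r3c2=3.
Step 6. [r2c1∈{1}] r2c1 has the single candidate 1. So r2c1=1.
Step 7. [r1c3∈{1}] r1c3 has the single candidate 1, so r1c3=1.
Step 8. [r4c4∈{2}] r4c4 has the single candidate 2, so r4c4=2.

Answer: 3 2 1 4 / 1 4 2 3 / 2 3 4 1 / 4 1 3 2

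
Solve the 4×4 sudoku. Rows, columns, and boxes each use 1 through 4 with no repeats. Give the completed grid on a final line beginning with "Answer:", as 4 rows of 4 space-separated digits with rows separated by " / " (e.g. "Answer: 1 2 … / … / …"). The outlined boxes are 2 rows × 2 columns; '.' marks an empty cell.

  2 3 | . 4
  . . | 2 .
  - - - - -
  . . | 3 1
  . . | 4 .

Step 1. [r3c2∈{2,4}] in row 3, 2 fits only at r3c2. So r3c2=2.
Step 2. [r4c2∈{1}] only 1 remains possible at r4c2. So r4c2=1.
Step 3. [r3c1∈{4}] only 4 remains possible at r3c1. So r3c1=4.
Step 4. [r2c2∈{4}] only 4 remains possible at r2c2 ⇒ r2c2=4.
Step 5. [r2c1∈{1}] r2c1 has the single candidate 1 ⇒ r2c1=1.
Step 6. [r2c4∈{3}] r2c4's peers cover all but 3, so r2c4=3.
Step 7. [r1c3∈{1}] r1c3 is down to just 1. So r1c3=1.
Step 8. [r4c1∈{3}] only 3 remains possible at r4c1. So r4c1=3.
Step 9. [r4c4∈{2}] r4c4's peers cover all but 2 ⇒ r4c4=2.

Answer: 2 3 1 4 / 1 4 2 3 / 4 2 3 1 / 3 1 4 2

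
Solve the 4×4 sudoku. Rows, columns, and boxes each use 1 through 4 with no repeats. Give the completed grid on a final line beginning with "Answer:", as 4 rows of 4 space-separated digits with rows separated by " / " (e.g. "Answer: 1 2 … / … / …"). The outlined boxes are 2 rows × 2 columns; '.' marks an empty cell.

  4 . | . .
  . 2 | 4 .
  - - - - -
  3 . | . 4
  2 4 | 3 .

Step 1. [r4c4∈{1}] r4c4 has the single candidate 1 ⇒ r4c4=1.
Step 2. [r1c4∈{2,3}] col 4 places 2 nowhere but r1c4, so r1c4=2.
Step 3. [r2c1∈{1}] only 1 remains possible at r2c1 ⇒ r2c1=1.
Step 4. [r3c3∈{2}] nothing but 2 survives at r3c3 ⇒ r3c3=2.
Step 5. [r1c2∈{3}] r1c2's peers cover all but 3, so r1c2=3.
Step 6. [r2c4∈{3}] only 3 remains possible at r2c4, so r2c4=3.
Step 7. [r1c3∈{1}] r1c3 has the single candidate 1. So r1c3=1.
Step 8. [r3c2∈{1}] only 1 remains possible at r3c2, so r3c2=1.

Answer: 4 3 1 2 / 1 2 4 3 / 3 1 2 4 / 2 4 3 1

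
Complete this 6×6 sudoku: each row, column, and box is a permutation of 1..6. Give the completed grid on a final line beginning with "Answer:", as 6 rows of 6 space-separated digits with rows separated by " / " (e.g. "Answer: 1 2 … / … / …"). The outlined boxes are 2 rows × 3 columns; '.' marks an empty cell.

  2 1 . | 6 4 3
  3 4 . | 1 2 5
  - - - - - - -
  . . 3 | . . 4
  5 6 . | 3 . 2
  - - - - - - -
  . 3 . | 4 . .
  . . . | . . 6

Step 1. [r5c3∈{1,2,5,6}] row 5 places 2 nowhere but r5c3. So r5c3=2.
Step 2. [r3c1∈{1}] r3c1's peers cover all but 1, so r3c1=1.
Step 3. [r5c5∈{1,5}] row 5 places 5 nowhere but r5c5. So r5c5=5.
Step 4. [r6c3∈{1,4,5}] r6c3 is the only open cell in col 3 admitting 1. So r6c3=1.
Step 5. [r3c4∈{5}] nothing but 5 survives at r3c4. So r3c4=5.
Step 6. [r6c2∈{5}] r6c2 is down to just 5 ⇒ r6c2=5.
Step 7. [r5c6∈{1}] nothing but 1 survives at r5c6. So r5c6=1.
Step 8. [r2c3∈{6}] r2c3 is down to just 6, so r2c3=6.
Step 9. [r6c5∈{3}] r6c5 is down to just 3, so r6c5=3.
Step 10. [r3c2∈{2}] nothing but 2 survives at r3c2, so r3c2=2.
Step 11. [r4c3∈{4}] r4c3's peers cover all but 4. So r4c3=4.
Step 12. [r3c5∈{6}] r3c5's peers cover all but 6. So r3c5=6.
Step 13. [r6c4∈{2}] r6c4 is down to just 2 ⇒ r6c4=2.
Step 14. [r6c1∈{4}] only 4 remains possible at r6c1. So r6c1=4.
Step 15. [r5c1∈{6}] r5c1 has the single candidate 6. So r5c1=6.
Step 16. [r4c5∈{1}] r4c5's peers cover all but 1 ⇒ r4c5=1.
Step 17. [r1c3∈{5}] r1c3 is down to just 5, so r1c3=5.

Answer: 2 1 5 6 4 3 / 3 4 6 1 2 5 / 1 2 3 5 6 4 / 5 6 4 3 1 2 / 6 3 2 4 5 1 / 4 5 1 2 3 6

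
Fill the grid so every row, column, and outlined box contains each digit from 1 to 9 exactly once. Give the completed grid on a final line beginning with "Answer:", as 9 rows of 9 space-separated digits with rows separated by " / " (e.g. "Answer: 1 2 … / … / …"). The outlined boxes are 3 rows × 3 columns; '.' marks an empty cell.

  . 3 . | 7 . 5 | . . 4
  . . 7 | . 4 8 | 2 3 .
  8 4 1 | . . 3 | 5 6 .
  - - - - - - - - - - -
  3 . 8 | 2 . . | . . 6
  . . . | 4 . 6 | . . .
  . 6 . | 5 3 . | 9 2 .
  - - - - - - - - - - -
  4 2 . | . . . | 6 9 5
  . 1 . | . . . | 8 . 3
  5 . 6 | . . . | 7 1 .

Step 1. [r5c5∈{1,7,8,9}] box 5 places 8 nowhere but r5c5. So r5c5=8.
Step 2. [r8c3∈{9}] nothing but 9 survives at r8c3. So r8c3=9.
Step 3. [r3c4∈{9}] r3c4's peers cover all but 9 ⇒ r3c4=9.
Step 4. [r1c1∈{2,6,9}] r1c1 is the only open cell in row 1 admitting 9, so r1c1=9.
Step 5. [r8c1∈{7}] r8c1 has the single candidate 7 ⇒ r8c1=7.
Step 6. [r5c3∈{2,5}] col 3 places 5 nowhere but r5c3. So r5c3=5.
Step 7. [r1c5∈{1,2,6}] across row 1, 6 lands solely at r1c5. So r1c5=6.
Step 8. [r5c8∈{7}] r5c8 has the single candidate 7. So r5c8=7.
Step 9. [r5c9∈{1}] r5c9 has the single candidate 1. So r5c9=1.
Step 10. [r6c6∈{1,7}] in row 6, 7 fits only at r6c6 ⇒ r6c6=7.
Step 11. [r9c6∈{2,4,9}] r9c6 is the only open cell in row 9 admitting 4 ⇒ r9c6=4.
Step 12. [r7c6∈{1}] only 1 remains possible at r7c6 ⇒ r7c6=1.
Step 13. [r9c4∈{3,8}] 3 has one home in row 9: r9c4, so r9c4=3.
Step 14. [r4c6∈{9}] only 9 remains possible at r4c6 ⇒ r4c6=9.
Step 15. [r8c6∈{2}] r8c6 is down to just 2, so r8c6=2.
Step 16. [r4c8∈{4,5}] r4c8 is the only open cell in row 4 admitting 5. So r4c8=5.
Step 17. [r6c9∈{8}] r6c9 has the single candidate 8. So r6c9=8.
Step 18. [r9c9∈{2}] r9c9 has the single candidate 2. So r9c9=2.
Step 19. [r8c4∈{6}] r8c4 has the single candidate 6 ⇒ r8c4=6.
Step 20. [r8c5∈{5}] nothing but 5 survives at r8c5. So r8c5=5.
Step 21. [r9c5∈{9}] only 9 remains possible at r9c5, so r9c5=9.
Step 22. [r4c2∈{7}] nothing but 7 survives at r4c2. So r4c2=7.
Step 23. [r7c3∈{3}] only 3 remains possible at r7c3 ⇒ r7c3=3.
Step 24. [r8c8∈{4}] nothing but 4 survives at r8c8 ⇒ r8c8=4.
Step 25. [r1c8∈{8}] r1c8 is down to just 8. So r1c8=8.
Step 26. [r2c9∈{9}] nothing but 9 survives at r2c9 ⇒ r2c9=9.
Step 27. [r6c3∈{4}] r6c3 has the single candidate 4, so r6c3=4.
Step 28. [r4c5∈{1}] only 1 remains possible at r4c5 ⇒ r4c5=1.
Step 29. [r2c1∈{6}] nothing but 6 survives at r2c1. So r2c1=6.
Step 30. [r1c3∈{2}] only 2 remains possible at r1c3, so r1c3=2.
Step 31. [r7c5∈{7}] only 7 remains possible at r7c5 ⇒ r7c5=7.
Step 32. [r2c2∈{5}] only 5 remains possible at r2c2, so r2c2=5.
Step 33. [r3c5∈{2}] only 2 remains possible at r3c5. So r3c5=2.
Step 34. [r7c4∈{8}] r7c4 has the single candidate 8, so r7c4=8.
Step 35. [r5c7∈{3}] only 3 remains possible at r5c7. So r5c7=3.
Step 36. [r3c9∈{7}] nothing but 7 survives at r3c9, so r3c9=7.
Step 37. [r9c2∈{8}] only 8 remains possible at r9c2. So r9c2=8.
Step 38. [r5c1∈{2}] r5c1 has the single candidate 2 ⇒ r5c1=2.
Step 39. [r1c7∈{1}] only 1 remains possible at r1c7. So r1c7=1.
Step 40. [r4c7∈{4}] r4c7 is down to just 4 ⇒ r4c7=4.
Step 41. [r6c1∈{1}] nothing but 1 survives at r6c1 ⇒ r6c1=1.
Step 42. [r5c2∈{9}] only 9 remains possible at r5c2, so r5c2=9.
Step 43. [r2c4∈{1}] nothing but 1 survives at r2c4. So r2c4=1.

Answer: 9 3 2 7 6 5 1 8 4 / 6 5 7 1 4 8 2 3 9 / 8 4 1 9 2 3 5 6 7 / 3 7 8 2 1 9 4 5 6 / 2 9 5 4 8 6 3 7 1 / 1 6 4 5 3 7 9 2 8 / 4 2 3 8 7 1 6 9 5 / 7 1 9 6 5 2 8 4 3 / 5 8 6 3 9 4 7 1 2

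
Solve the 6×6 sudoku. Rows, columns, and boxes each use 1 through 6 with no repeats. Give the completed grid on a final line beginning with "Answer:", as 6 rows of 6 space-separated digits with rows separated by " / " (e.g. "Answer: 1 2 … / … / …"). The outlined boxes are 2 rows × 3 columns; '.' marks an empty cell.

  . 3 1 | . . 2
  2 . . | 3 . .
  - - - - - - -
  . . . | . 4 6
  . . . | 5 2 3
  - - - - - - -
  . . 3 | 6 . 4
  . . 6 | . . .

Step 1. [r5c2∈{1,2,5}] across row 5, 2 lands solely at r5c2, so r5c2=2.
Step 2. [r3c4∈{1}] only 1 remains possible at r3c4 ⇒ r3c4=1.
Step 3. [r3c2∈{5}] r3c2 has the single candidate 5, so r3c2=5.
Step 4. [r2c3∈{4,5}] 5 has one home in col 3: r2c3, so r2c3=5.
Step 5. [r2c2∈{4,6}] across row 2, 4 lands solely at r2c2. So r2c2=4.
Step 6. [r6c2∈{1}] r6c2 has the single candidate 1 ⇒ r6c2=1.
Step 7. [r6c6∈{5}] r6c6 has the single candidate 5, so r6c6=5.
Step 8. [r2c5∈{1,6}] r2c5 is the only open cell in row 2 admitting 6. So r2c5=6.
Step 9. [r4c1∈{1,4,6}] 1 has one home in row 4: r4c1 ⇒ r4c1=1.
Step 10. [r1c5∈{5}] r1c5 has the single candidate 5 ⇒ r1c5=5.
Step 11. [r1c4∈{4}] r1c4's peers cover all but 4. So r1c4=4.
Step 12. [r1c1∈{6}] nothing but 6 survives at r1c1 ⇒ r1c1=6.
Step 13. [r3c1∈{3}] r3c1's peers cover all but 3, so r3c1=3.
Step 14. [r4c2∈{6}] r4c2 is down to just 6. So r4c2=6.
Step 15. [r5c5∈{1}] r5c5 is down to just 1, so r5c5=1.
Step 16. [r5c1∈{5}] nothing but 5 survives at r5c1. So r5c1=5.
Step 17. [r6c1∈{4}] r6c1's peers cover all but 4. So r6c1=4.
Step 18. [r4c3∈{4}] nothing but 4 survives at r4c3. So r4c3=4.
Step 19. [r6c5∈{3}] r6c5's peers cover all but 3 ⇒ r6c5=3.
Step 20. [r3c3∈{2}] nothing but 2 survives at r3c3. So r3c3=2.
Step 21. [r6c4∈{2}] only 2 remains possible at r6c4 ⇒ r6c4=2.
Step 22. [r2c6∈{1}] r2c6 has the single candidate 1. So r2c6=1.

Answer: 6 3 1 4 5 2 / 2 4 5 3 6 1 / 3 5 2 1 4 6 / 1 6 4 5 2 3 / 5 2 3 6 1 4 / 4 1 6 2 3 5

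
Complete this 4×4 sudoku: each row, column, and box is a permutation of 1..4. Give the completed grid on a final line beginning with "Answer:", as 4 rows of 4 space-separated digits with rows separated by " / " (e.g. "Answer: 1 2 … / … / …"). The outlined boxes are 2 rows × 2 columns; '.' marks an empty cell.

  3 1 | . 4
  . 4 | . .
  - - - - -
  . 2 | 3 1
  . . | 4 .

Step 1. [r2c1∈{2}] r2c1 is down to just 2. So r2c1=2.
Step 2. [r2c3∈{1}] r2c3's peers cover all but 1 ⇒ r2c3=1.
Step 3. [r1c3∈{2}] only 2 remains possible at r1c3, so r1c3=2.
Step 4. [r4c1∈{1}] r4c1 is down to just 1 ⇒ r4c1=1.
Step 5. [r3c1∈{4}] only 4 remains possible at r3c1 ⇒ r3c1=4.
Step 6. [r4c4∈{2}] only 2 remains possible at r4c4 ⇒ r4c4=2.
Step 7. [r4c2∈{3}] r4c2's peers cover all but 3 ⇒ r4c2=3.
Step 8. [r2c4∈{3}] only 3 remains possible at r2c4. So r2c4=3.

Answer: 3 1 2 4 / 2 4 1 3 / 4 2 3 1 / 1 3 4 2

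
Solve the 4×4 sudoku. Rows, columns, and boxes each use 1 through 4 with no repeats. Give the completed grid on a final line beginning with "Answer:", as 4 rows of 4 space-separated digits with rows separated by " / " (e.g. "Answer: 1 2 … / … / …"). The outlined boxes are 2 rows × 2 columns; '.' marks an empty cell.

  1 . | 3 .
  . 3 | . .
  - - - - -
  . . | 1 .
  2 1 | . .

Step 1. [r2c1∈{4}] r2c1 is down to just 4, so r2c1=4.
Step 2. [r3c4∈{2,3,4}] r3c4 is the only open cell in row 3 admitting 2, so r3c4=2.
Step 3. [r4c4∈{3,4}] across row 4, 3 lands solely at r4c4. So r4c4=3.
Step 4. [r3c1∈{3}] nothing but 3 survives at r3c1 ⇒ r3c1=3.
Step 5. [r2c4∈{1}] r2c4 has the single candidate 1, so r2c4=1.
Step 6. [r3c2∈{4}] r3c2 has the single candidate 4 ⇒ r3c2=4.
Step 7. [r1c2∈{2}] r1c2 has the single candidate 2 ⇒ r1c2=2.
Step 8. [r2c3∈{2}] only 2 remains possible at r2c3. So r2c3=2.
Step 9. [r1c4∈{4}] r1c4 is down to just 4. So r1c4=4.
Step 10. [r4c3∈{4}] r4c3 has the single candidate 4. So r4c3=4.

Answer: 1 2 3 4 / 4 3 2 1 / 3 4 1 2 / 2 1 4 3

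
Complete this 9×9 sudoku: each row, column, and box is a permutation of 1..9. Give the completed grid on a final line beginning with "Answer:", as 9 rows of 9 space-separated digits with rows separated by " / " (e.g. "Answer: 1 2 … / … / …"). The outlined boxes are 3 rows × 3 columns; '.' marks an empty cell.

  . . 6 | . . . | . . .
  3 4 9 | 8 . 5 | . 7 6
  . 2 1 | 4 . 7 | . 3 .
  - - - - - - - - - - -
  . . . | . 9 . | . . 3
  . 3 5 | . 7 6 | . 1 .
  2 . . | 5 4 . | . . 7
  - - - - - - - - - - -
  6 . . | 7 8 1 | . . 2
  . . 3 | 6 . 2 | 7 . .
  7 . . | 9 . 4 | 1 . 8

Step 1. [r6c3∈{8}] only 8 remains possible at r6c3. So r6c3=8.
Step 2. [r5c7∈{2,4,8,9}] r5c7 is the only open cell in row 5 admitting 8. So r5c7=8.
Step 3. [r1c8∈{2,4,5,8,9}] in col 8, 8 fits only at r1c8. So r1c8=8.
Step 4. [r9c2∈{5}] r9c2's peers cover all but 5. So r9c2=5.
Step 5. [r7c2∈{9}] nothing but 9 survives at r7c2. So r7c2=9.
Step 6. [r4c8∈{2,4,5,6}] 2 has one home in col 8: r4c8 ⇒ r4c8=2.
Step 7. [r4c7∈{4,5,6}] across row 4, 5 lands solely at r4c7. So r4c7=5.
Step 8. [r1c9∈{1,4,5,9}] 1 has one home in col 9: r1c9. So r1c9=1.
Step 9. [r6c2∈{1,6}] across row 6, 1 lands solely at r6c2 ⇒ r6c2=1.
Step 10. [r7c3∈{4}] only 4 remains possible at r7c3, so r7c3=4.
Step 11. [r3c9∈{5,9}] r3c9 is the only open cell in box 3 admitting 5 ⇒ r3c9=5.
Step 12. [r8c8∈{4,5,9}] r8c8 is the only open cell in col 8 admitting 4. So r8c8=4.
Step 13. [r1c4∈{2,3}] r1c4 is the only open cell in col 4 admitting 3, so r1c4=3.
Step 14. [r6c8∈{6,9}] r6c8 is the only open cell in col 8 admitting 9 ⇒ r6c8=9.
Step 15. [r1c5∈{2}] r1c5 is down to just 2, so r1c5=2.
Step 16. [r1c2∈{7}] only 7 remains possible at r1c2, so r1c2=7.
Step 17. [r8c1∈{1,8}] 1 has one home in row 8: r8c1, so r8c1=1.
Step 18. [r5c1∈{4,9}] 9 has one home in row 5: r5c1 ⇒ r5c1=9.
Step 19. [r3c7∈{9}] r3c7 has the single candidate 9. So r3c7=9.
Step 20. [r8c2∈{8}] r8c2 is down to just 8, so r8c2=8.
Step 21. [r7c7∈{3}] r7c7's peers cover all but 3 ⇒ r7c7=3.
Step 22. [r4c4∈{1}] r4c4 has the single candidate 1, so r4c4=1.
Step 23. [r7c8∈{5}] r7c8's peers cover all but 5. So r7c8=5.
Step 24. [r6c7∈{6}] r6c7's peers cover all but 6. So r6c7=6.
Step 25. [r8c9∈{9}] r8c9 has the single candidate 9 ⇒ r8c9=9.
Step 26. [r4c6∈{8}] r4c6 has the single candidate 8. So r4c6=8.
Step 27. [r9c3∈{2}] nothing but 2 survives at r9c3, so r9c3=2.
Step 28. [r4c1∈{4}] r4c1 has the single candidate 4. So r4c1=4.
Step 29. [r1c1∈{5}] r1c1's peers cover all but 5 ⇒ r1c1=5.
Step 30. [r2c5∈{1}] only 1 remains possible at r2c5, so r2c5=1.
Step 31. [r5c9∈{4}] only 4 remains possible at r5c9 ⇒ r5c9=4.
Step 32. [r1c7∈{4}] r1c7 has the single candidate 4, so r1c7=4.
Step 33. [r4c3∈{7}] r4c3 has the single candidate 7, so r4c3=7.
Step 34. [r3c1∈{8}] only 8 remains possible at r3c1 ⇒ r3c1=8.
Step 35. [r1c6∈{9}] r1c6 is down to just 9, so r1c6=9.
Step 36. [r9c8∈{6}] r9c8 is down to just 6 ⇒ r9c8=6.
Step 37. [r9c5∈{3}] r9c5 is down to just 3, so r9c5=3.
Step 38. [r6c6∈{3}] r6c6's peers cover all but 3. So r6c6=3.
Step 39. [r8c5∈{5}] r8c5's peers cover all but 5 ⇒ r8c5=5.
Step 40. [r5c4∈{2}] nothing but 2 survives at r5c4 ⇒ r5c4=2.
Step 41. [r3c5∈{6}] nothing but 6 survives at r3c5, so r3c5=6.
Step 42. [r2c7∈{2}] only 2 remains possible at r2c7 ⇒ r2c7=2.
Step 43. [r4c2∈{6}] r4c2 is down to just 6, so r4c2=6.

Answer: 5 7 6 3 2 9 4 8 1 / 3 4 9 8 1 5 2 7 6 / 8 2 1 4 6 7 9 3 5 / 4 6 7 1 9 8 5 2 3 / 9 3 5 2 7 6 8 1 4 / 2 1 8 5 4 3 6 9 7 / 6 9 4 7 8 1 3 5 2 / 1 8 3 6 5 2 7 4 9 / 7 5 2 9 3 4 1 6 8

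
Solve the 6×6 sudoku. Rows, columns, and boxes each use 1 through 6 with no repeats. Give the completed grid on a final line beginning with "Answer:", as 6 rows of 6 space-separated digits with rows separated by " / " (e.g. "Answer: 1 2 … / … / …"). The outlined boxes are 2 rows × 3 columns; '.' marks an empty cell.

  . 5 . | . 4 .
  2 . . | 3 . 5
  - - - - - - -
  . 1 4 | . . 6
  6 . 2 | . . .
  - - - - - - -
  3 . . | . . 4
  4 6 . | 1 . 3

Step 1. [r6c5∈{2,5}] in row 6, 2 fits only at r6c5 ⇒ r6c5=2.
Step 2. [r5c3∈{1,5}] 1 has one home in row 5: r5c3. So r5c3=1.
Step 3. [r2c5∈{1,6}] r2c5 is the only open cell in row 2 admitting 1, so r2c5=1.
Step 4. [r1c4∈{2,6}] across box 2, 6 lands solely at r1c4, so r1c4=6.
Step 5. [r5c4∈{5}] r5c4's peers cover all but 5 ⇒ r5c4=5.
Step 6. [r3c5∈{3,5}] in row 3, 3 fits only at r3c5. So r3c5=3.
Step 7. [r1c1∈{1}] nothing but 1 survives at r1c1 ⇒ r1c1=1.
Step 8. [r4c5∈{5}] nothing but 5 survives at r4c5. So r4c5=5.
Step 9. [r5c2∈{2}] nothing but 2 survives at r5c2. So r5c2=2.
Step 10. [r4c4∈{4}] only 4 remains possible at r4c4, so r4c4=4.
Step 11. [r2c3∈{6}] r2c3 is down to just 6, so r2c3=6.
Step 12. [r3c1∈{5}] only 5 remains possible at r3c1 ⇒ r3c1=5.
Step 13. [r4c6∈{1}] r4c6's peers cover all but 1 ⇒ r4c6=1.
Step 14. [r2c2∈{4}] r2c2's peers cover all but 4 ⇒ r2c2=4.
Step 15. [r1c3∈{3}] r1c3 is down to just 3, so r1c3=3.
Step 16. [r5c5∈{6}] r5c5 is down to just 6 ⇒ r5c5=6.
Step 17. [r4c2∈{3}] r4c2's peers cover all but 3 ⇒ r4c2=3.
Step 18. [r1c6∈{2}] r1c6 has the single candidate 2 ⇒ r1c6=2.
Step 19. [r3c4∈{2}] r3c4 is down to just 2 ⇒ r3c4=2.
Step 20. [r6c3∈{5}] r6c3's peers cover all but 5. So r6c3=5.

Answer: 1 5 3 6 4 2 / 2 4 6 3 1 5 / 5 1 4 2 3 6 / 6 3 2 4 5 1 / 3 2 1 5 6 4 / 4 6 5 1 2 3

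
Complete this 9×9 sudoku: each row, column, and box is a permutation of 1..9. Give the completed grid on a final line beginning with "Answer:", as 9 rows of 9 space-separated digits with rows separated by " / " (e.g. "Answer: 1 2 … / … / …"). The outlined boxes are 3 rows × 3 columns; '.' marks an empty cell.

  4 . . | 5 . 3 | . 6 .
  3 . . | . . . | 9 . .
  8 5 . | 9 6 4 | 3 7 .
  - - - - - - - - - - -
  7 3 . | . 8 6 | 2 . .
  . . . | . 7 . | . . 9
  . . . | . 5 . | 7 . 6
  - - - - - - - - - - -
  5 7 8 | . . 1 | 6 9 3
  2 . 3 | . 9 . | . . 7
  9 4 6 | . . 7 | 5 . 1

Step 1. [r6c1∈{1}] r6c1 has the single candidate 1. So r6c1=1.
Step 2. [r5c6∈{2}] nothing but 2 survives at r5c6, so r5c6=2.
Step 3. [r3c3∈{1,2}] row 3 places 1 nowhere but r3c3. So r3c3=1.
Step 4. [r4c3∈{4,5,9}] 9 has one home in row 4: r4c3, so r4c3=9.
Step 5. [r9c8∈{2,8}] in box 9, 2 fits only at r9c8, so r9c8=2.
Step 6. [r9c4∈{3,8}] 8 has one home in row 9: r9c4. So r9c4=8.
Step 7. [r2c4∈{1,2,7}] across col 4, 7 lands solely at r2c4. So r2c4=7.
Step 8. [r2c3∈{2}] r2c3 is down to just 2. So r2c3=2.
Step 9. [r7c5∈{2,4}] in col 5, 4 fits only at r7c5. So r7c5=4.
Step 10. [r6c3∈{4}] r6c3's peers cover all but 4 ⇒ r6c3=4.
Step 11. [r2c6∈{8}] nothing but 8 survives at r2c6. So r2c6=8.
Step 12. [r1c9∈{2,8}] in col 9, 8 fits only at r1c9. So r1c9=8.
Step 13. [r1c7∈{1}] r1c7 has the single candidate 1 ⇒ r1c7=1.
Step 14. [r6c4∈{3}] r6c4's peers cover all but 3. So r6c4=3.
Step 15. [r5c8∈{1,3,4,5,8}] r5c8 is the only open cell in row 5 admitting 3. So r5c8=3.
Step 16. [r4c8∈{1,4,5}] in col 8, 1 fits only at r4c8. So r4c8=1.
Step 17. [r6c8∈{8}] r6c8's peers cover all but 8, so r6c8=8.
Step 18. [r5c7∈{4}] only 4 remains possible at r5c7. So r5c7=4.
Step 19. [r2c8∈{4,5}] in col 8, 5 fits only at r2c8. So r2c8=5.
Step 20. [r2c2∈{6}] r2c2 is down to just 6, so r2c2=6.
Step 21. [r8c7∈{8}] only 8 remains possible at r8c7 ⇒ r8c7=8.
Step 22. [r4c4∈{4}] only 4 remains possible at r4c4, so r4c4=4.
Step 23. [r7c4∈{2}] r7c4 is down to just 2, so r7c4=2.
Step 24. [r8c6∈{5}] nothing but 5 survives at r8c6. So r8c6=5.
Step 25. [r5c3∈{5}] only 5 remains possible at r5c3 ⇒ r5c3=5.
Step 26. [r5c2∈{8}] r5c2 has the single candidate 8, so r5c2=8.
Step 27. [r5c1∈{6}] nothing but 6 survives at r5c1. So r5c1=6.
Step 28. [r6c6∈{9}] r6c6 is down to just 9. So r6c6=9.
Step 29. [r1c5∈{2}] nothing but 2 survives at r1c5. So r1c5=2.
Step 30. [r5c4∈{1}] r5c4 is down to just 1 ⇒ r5c4=1.
Step 31. [r8c4∈{6}] nothing but 6 survives at r8c4 ⇒ r8c4=6.
Step 32. [r8c8∈{4}] only 4 remains possible at r8c8 ⇒ r8c8=4.
Step 33. [r4c9∈{5}] r4c9 has the single candidate 5, so r4c9=5.
Step 34. [r2c9∈{4}] r2c9's peers cover all but 4. So r2c9=4.
Step 35. [r2c5∈{1}] r2c5's peers cover all but 1. So r2c5=1.
Step 36. [r8c2∈{1}] nothing but 1 survives at r8c2. So r8c2=1.
Step 37. [r1c3∈{7}] r1c3's peers cover all but 7 ⇒ r1c3=7.
Step 38. [r6c2∈{2}] r6c2 is down to just 2, so r6c2=2.
Step 39. [r3c9∈{2}] r3c9 is down to just 2. So r3c9=2.
Step 40. [r9c5∈{3}] r9c5 is down to just 3. So r9c5=3.
Step 41. [r1c2∈{9}] nothing but 9 survives at r1c2. So r1c2=9.

Answer: 4 9 7 5 2 3 1 6 8 / 3 6 2 7 1 8 9 5 4 / 8 5 1 9 6 4 3 7 2 / 7 3 9 4 8 6 2 1 5 / 6 8 5 1 7 2 4 3 9 / 1 2 4 3 5 9 7 8 6 / 5 7 8 2 4 1 6 9 3 / 2 1 3 6 9 5 8 4 7 / 9 4 6 8 3 7 5 2 1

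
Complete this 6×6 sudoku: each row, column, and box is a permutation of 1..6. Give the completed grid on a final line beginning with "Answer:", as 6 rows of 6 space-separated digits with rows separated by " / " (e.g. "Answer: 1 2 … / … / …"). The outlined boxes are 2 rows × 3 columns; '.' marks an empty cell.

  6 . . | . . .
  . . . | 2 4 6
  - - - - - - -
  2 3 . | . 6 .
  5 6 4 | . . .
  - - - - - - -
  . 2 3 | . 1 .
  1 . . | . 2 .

Step 1. [r1c5∈{3,5}] 5 has one home in col 5: r1c5 ⇒ r1c5=5.
Step 2. [r3c3∈{1}] r3c3 has the single candidate 1. So r3c3=1.
Step 3. [r5c1∈{4}] only 4 remains possible at r5c1, so r5c1=4.
Step 4. [r5c6∈{5}] r5c6 has the single candidate 5 ⇒ r5c6=5.
Step 5. [r2c3∈{5}] r2c3 is down to just 5. So r2c3=5.
Step 6. [r4c5∈{3}] only 3 remains possible at r4c5 ⇒ r4c5=3.
Step 7. [r3c6∈{4}] r3c6's peers cover all but 4 ⇒ r3c6=4.
Step 8. [r4c4∈{1}] only 1 remains possible at r4c4 ⇒ r4c4=1.
Step 9. [r6c4∈{3,4,6}] r6c4 is the only open cell in row 6 admitting 4. So r6c4=4.
Step 10. [r1c6∈{1,3}] 1 has one home in col 6: r1c6, so r1c6=1.
Step 11. [r1c4∈{3}] r1c4 is down to just 3 ⇒ r1c4=3.
Step 12. [r2c1∈{3}] r2c1's peers cover all but 3, so r2c1=3.
Step 13. [r2c2∈{1}] r2c2 is down to just 1, so r2c2=1.
Step 14. [r1c3∈{2}] r1c3 has the single candidate 2 ⇒ r1c3=2.
Step 15. [r6c2∈{5}] only 5 remains possible at r6c2. So r6c2=5.
Step 16. [r6c6∈{3}] nothing but 3 survives at r6c6. So r6c6=3.
Step 17. [r4c6∈{2}] only 2 remains possible at r4c6. So r4c6=2.
Step 18. [r1c2∈{4}] nothing but 4 survives at r1c2. So r1c2=4.
Step 19. [r6c3∈{6}] only 6 remains possible at r6c3 ⇒ r6c3=6.
Step 20. [r5c4∈{6}] r5c4's peers cover all but 6 ⇒ r5c4=6.
Step 21. [r3c4∈{5}] only 5 remains possible at r3c4 ⇒ r3c4=5.

Answer: 6 4 2 3 5 1 / 3 1 5 2 4 6 / 2 3 1 5 6 4 / 5 6 4 1 3 2 / 4 2 3 6 1 5 / 1 5 6 4 2 3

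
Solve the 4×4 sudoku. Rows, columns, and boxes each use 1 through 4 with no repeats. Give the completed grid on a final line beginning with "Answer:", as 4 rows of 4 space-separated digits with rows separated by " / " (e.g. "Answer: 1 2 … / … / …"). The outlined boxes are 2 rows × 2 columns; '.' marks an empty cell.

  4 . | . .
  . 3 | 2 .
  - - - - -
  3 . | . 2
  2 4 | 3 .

Step 1. [r1c3∈{1}] only 1 remains possible at r1c3 ⇒ r1c3=1.
Step 2. [r4c4∈{1}] r4c4's peers cover all but 1. So r4c4=1.
Step 3. [r1c2∈{2}] nothing but 2 survives at r1c2 ⇒ r1c2=2.
Step 4. [r2c1∈{1}] r2c1 has the single candidate 1 ⇒ r2c1=1.
Step 5. [r1c4∈{3}] r1c4 is down to just 3, so r1c4=3.
Step 6. [r3c2∈{1}] only 1 remains possible at r3c2. So r3c2=1.
Step 7. [r2c4∈{4}] r2c4 has the single candidate 4 ⇒ r2c4=4.
Step 8. [r3c3∈{4}] r3c3's peers cover all but 4. So r3c3=4.

Answer: 4 2 1 3 / 1 3 2 4 / 3 1 4 2 / 2 4 3 1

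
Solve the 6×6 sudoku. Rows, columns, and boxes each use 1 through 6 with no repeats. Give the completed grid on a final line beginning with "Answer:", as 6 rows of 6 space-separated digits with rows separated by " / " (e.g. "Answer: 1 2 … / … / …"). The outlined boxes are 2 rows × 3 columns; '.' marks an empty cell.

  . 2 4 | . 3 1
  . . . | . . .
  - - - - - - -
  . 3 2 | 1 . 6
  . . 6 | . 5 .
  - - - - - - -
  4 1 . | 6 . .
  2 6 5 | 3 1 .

Step 1. [r2c2∈{5}] r2c2 has the single candidate 5 ⇒ r2c2=5.
Step 2. [r3c5∈{4}] r3c5 has the single candidate 4 ⇒ r3c5=4.
Step 3. [r2c1∈{1,3,6}] in col 1, 3 fits only at r2c1, so r2c1=3.
Step 4. [r4c4∈{2}] r4c4 has the single candidate 2 ⇒ r4c4=2.
Step 5. [r5c5∈{2}] only 2 remains possible at r5c5 ⇒ r5c5=2.
Step 6. [r6c6∈{4}] r6c6 has the single candidate 4 ⇒ r6c6=4.
Step 7. [r2c5∈{6}] nothing but 6 survives at r2c5, so r2c5=6.
Step 8. [r2c3∈{1}] r2c3 has the single candidate 1 ⇒ r2c3=1.
Step 9. [r5c3∈{3}] r5c3's peers cover all but 3 ⇒ r5c3=3.
Step 10. [r1c1∈{6}] r1c1 has the single candidate 6. So r1c1=6.
Step 11. [r5c6∈{5}] only 5 remains possible at r5c6 ⇒ r5c6=5.
Step 12. [r3c1∈{5}] r3c1 has the single candidate 5, so r3c1=5.
Step 13. [r2c4∈{4}] r2c4 has the single candidate 4, so r2c4=4.
Step 14. [r4c6∈{3}] r4c6's peers cover all but 3, so r4c6=3.
Step 15. [r4c2∈{4}] r4c2 has the single candidate 4. So r4c2=4.
Step 16. [r1c4∈{5}] only 5 remains possible at r1c4. So r1c4=5.
Step 17. [r4c1∈{1}] nothing but 1 survives at r4c1. So r4c1=1.
Step 18. [r2c6∈{2}] only 2 remains possible at r2c6. So r2c6=2.

Answer: 6 2 4 5 3 1 / 3 5 1 4 6 2 / 5 3 2 1 4 6 / 1 4 6 2 5 3 / 4 1 3 6 2 5 / 2 6 5 3 1 4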